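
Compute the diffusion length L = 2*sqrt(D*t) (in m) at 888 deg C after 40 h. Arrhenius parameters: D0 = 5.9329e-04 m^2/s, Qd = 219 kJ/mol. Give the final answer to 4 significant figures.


Step 1: D = D0 * exp(-Qd/(R*T))
T = 1161.15 K
D = 5.9329e-04 * exp(-219e3 / (8.314 * 1161.15)) = 8.33947e-14 m^2/s
Step 2: L = 2*sqrt(D*t)
t = 40 h = 144000 s
L = 2*sqrt(8.33947e-14 * 144000) = 2.192e-04 m


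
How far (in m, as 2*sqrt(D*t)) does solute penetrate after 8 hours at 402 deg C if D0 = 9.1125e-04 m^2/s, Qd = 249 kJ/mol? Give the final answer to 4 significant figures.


Step 1: D = D0 * exp(-Qd/(R*T))
T = 675.15 K
D = 9.1125e-04 * exp(-249e3 / (8.314 * 675.15)) = 4.94817e-23 m^2/s
Step 2: L = 2*sqrt(D*t)
t = 8 h = 28800 s
L = 2*sqrt(4.94817e-23 * 28800) = 2.388e-09 m


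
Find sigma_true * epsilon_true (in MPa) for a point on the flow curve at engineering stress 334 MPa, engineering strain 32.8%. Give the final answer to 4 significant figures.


sigma_true = sigma_eng * (1 + epsilon_eng)
sigma_true = 334 * (1 + 0.328) = 443.552 MPa
epsilon_true = ln(1 + epsilon_eng)
epsilon_true = ln(1 + 0.328) = 0.283674
sigma_true * epsilon_true = 443.552 * 0.283674 = 125.8 MPa


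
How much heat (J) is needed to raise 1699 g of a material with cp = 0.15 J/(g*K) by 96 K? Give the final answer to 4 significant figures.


Q = m * cp * dT
Q = 1699 * 0.15 * 96
Q = 24470 J


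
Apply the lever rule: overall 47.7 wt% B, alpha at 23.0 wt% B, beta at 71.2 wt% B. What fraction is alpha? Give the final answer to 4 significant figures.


f_alpha = (C_beta - C0) / (C_beta - C_alpha)
f_alpha = (71.2 - 47.7) / (71.2 - 23.0)
f_alpha = 0.4876


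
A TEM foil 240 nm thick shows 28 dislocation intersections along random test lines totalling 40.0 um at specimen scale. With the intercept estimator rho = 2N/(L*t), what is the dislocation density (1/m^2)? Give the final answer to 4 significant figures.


rho = 2N / (L * t)
L = 40.0 um = 4e-05 m, t = 240 nm = 2.4e-07 m
rho = 2 * 28 / (4e-05 * 2.4e-07)
rho = 5.833e+12 1/m^2


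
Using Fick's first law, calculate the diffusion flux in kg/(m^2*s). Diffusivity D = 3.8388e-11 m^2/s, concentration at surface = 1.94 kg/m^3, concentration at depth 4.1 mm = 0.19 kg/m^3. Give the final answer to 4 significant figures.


J = -D * (dC/dx) = D * (C1 - C2) / dx
J = 3.8388e-11 * (1.94 - 0.19) / 4.1e-03
J = 1.639e-08 kg/(m^2*s)


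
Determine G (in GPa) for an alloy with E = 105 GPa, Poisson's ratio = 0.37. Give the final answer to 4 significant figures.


G = E / (2*(1+nu))
G = 105 / (2*(1+0.37))
G = 38.32 GPa


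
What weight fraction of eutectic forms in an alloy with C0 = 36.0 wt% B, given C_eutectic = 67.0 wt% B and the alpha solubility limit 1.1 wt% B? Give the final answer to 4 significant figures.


f_primary = (C_e - C0) / (C_e - C_alpha_max)
f_primary = (67.0 - 36.0) / (67.0 - 1.1)
f_primary = 0.47041
f_eutectic = 1 - 0.47041 = 0.5296


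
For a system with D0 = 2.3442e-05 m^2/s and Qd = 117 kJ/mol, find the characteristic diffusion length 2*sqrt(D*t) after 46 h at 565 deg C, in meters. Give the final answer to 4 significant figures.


Step 1: D = D0 * exp(-Qd/(R*T))
T = 838.15 K
D = 2.3442e-05 * exp(-117e3 / (8.314 * 838.15)) = 1.19711e-12 m^2/s
Step 2: L = 2*sqrt(D*t)
t = 46 h = 165600 s
L = 2*sqrt(1.19711e-12 * 165600) = 8.905e-04 m


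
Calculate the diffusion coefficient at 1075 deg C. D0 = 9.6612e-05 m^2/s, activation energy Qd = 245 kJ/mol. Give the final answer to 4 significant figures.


D = D0 * exp(-Qd / (R*T))
T = 1348.15 K
D = 9.6612e-05 * exp(-245e3 / (8.314 * 1348.15))
D = 3.105e-14 m^2/s


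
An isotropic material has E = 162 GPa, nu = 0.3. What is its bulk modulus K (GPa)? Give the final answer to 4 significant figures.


K = E / (3*(1-2*nu))
K = 162 / (3*(1-2*0.3))
K = 135 GPa


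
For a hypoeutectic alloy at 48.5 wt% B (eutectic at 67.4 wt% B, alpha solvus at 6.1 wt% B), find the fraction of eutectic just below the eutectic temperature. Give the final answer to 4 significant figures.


f_primary = (C_e - C0) / (C_e - C_alpha_max)
f_primary = (67.4 - 48.5) / (67.4 - 6.1)
f_primary = 0.30832
f_eutectic = 1 - 0.30832 = 0.6917


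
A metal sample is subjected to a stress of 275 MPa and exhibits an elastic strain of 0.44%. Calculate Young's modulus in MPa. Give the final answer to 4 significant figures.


E = sigma / epsilon
epsilon = 0.44% = 4.4e-03
E = 275 / 4.4e-03
E = 62500 MPa


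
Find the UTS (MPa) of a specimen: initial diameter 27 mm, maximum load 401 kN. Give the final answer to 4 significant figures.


A0 = pi*(d/2)^2 = pi*(27/2)^2 = 572.555 mm^2
UTS = F_max / A0 = 401*1000 / 572.555
UTS = 700.4 MPa


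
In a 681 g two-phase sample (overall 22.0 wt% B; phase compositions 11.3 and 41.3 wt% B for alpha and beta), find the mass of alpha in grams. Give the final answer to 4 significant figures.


f_alpha = (C_beta - C0) / (C_beta - C_alpha)
f_alpha = (41.3 - 22.0) / (41.3 - 11.3) = 0.643333
m_alpha = f_alpha * m_total = 0.643333 * 681 = 438.1 g


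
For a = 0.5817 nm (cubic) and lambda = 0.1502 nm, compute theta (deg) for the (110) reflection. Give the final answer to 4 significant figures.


d = a / sqrt(h^2+k^2+l^2)
d = 0.5817 / sqrt(2) = 0.411324 nm
lambda = 2*d*sin(theta)  =>  sin(theta) = lambda / (2*d)
sin(theta) = 0.1502 / (2 * 0.411324) = 0.182581
theta = 10.52 deg


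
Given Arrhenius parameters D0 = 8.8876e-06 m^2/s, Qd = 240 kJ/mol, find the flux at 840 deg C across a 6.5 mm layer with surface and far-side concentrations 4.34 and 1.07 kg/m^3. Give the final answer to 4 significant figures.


Step 1: D = D0 * exp(-Qd/(R*T))
T = 840 + 273.15 = 1113.15 K
D = 8.8876e-06 * exp(-240e3 / (8.314 * 1113.15)) = 4.85692e-17 m^2/s
Step 2: J = D * (C1 - C2) / dx
J = 4.85692e-17 * (4.34 - 1.07) / 6.5e-03
J = 2.443e-14 kg/(m^2*s)


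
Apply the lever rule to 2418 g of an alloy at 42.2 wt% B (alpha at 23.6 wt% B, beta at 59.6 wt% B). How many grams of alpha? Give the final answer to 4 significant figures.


f_alpha = (C_beta - C0) / (C_beta - C_alpha)
f_alpha = (59.6 - 42.2) / (59.6 - 23.6) = 0.483333
m_alpha = f_alpha * m_total = 0.483333 * 2418 = 1169 g


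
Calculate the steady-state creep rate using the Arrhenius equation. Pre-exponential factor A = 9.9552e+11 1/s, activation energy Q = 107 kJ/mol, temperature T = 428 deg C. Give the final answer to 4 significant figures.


rate = A * exp(-Q / (R*T))
T = 428 + 273.15 = 701.15 K
rate = 9.9552e+11 * exp(-107e3 / (8.314 * 701.15))
rate = 10630 1/s


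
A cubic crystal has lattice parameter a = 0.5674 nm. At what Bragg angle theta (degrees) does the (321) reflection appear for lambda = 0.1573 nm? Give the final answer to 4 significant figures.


d = a / sqrt(h^2+k^2+l^2)
d = 0.5674 / sqrt(14) = 0.151644 nm
lambda = 2*d*sin(theta)  =>  sin(theta) = lambda / (2*d)
sin(theta) = 0.1573 / (2 * 0.151644) = 0.518649
theta = 31.24 deg


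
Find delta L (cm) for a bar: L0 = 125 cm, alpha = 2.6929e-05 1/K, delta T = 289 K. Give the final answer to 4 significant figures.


dL = L0 * alpha * dT
dL = 125 * 2.6929e-05 * 289
dL = 0.9728 cm


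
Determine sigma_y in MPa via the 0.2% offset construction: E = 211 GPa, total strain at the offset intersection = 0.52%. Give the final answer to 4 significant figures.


Offset strain = 0.002
Elastic strain at yield = total_strain - offset = 5.2e-03 - 0.002 = 3.2e-03
sigma_y = E * elastic_strain = 211000 * 3.2e-03
sigma_y = 675.2 MPa


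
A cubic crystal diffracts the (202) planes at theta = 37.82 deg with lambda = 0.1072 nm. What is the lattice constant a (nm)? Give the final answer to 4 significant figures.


d = lambda / (2*sin(theta))
d = 0.1072 / (2*sin(37.82 deg))
d = 0.0874128 nm
a = d * sqrt(h^2+k^2+l^2) = 0.0874128 * sqrt(8)
a = 0.2472 nm


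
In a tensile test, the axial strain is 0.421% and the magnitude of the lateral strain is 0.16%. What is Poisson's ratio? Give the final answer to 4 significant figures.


nu = -epsilon_lat / epsilon_axial
Lateral strain is contraction (negative), so using magnitudes:
nu = 0.16 / 0.421
nu = 0.38


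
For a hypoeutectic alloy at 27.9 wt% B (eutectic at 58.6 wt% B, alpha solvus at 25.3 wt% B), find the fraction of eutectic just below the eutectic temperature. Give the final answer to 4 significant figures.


f_primary = (C_e - C0) / (C_e - C_alpha_max)
f_primary = (58.6 - 27.9) / (58.6 - 25.3)
f_primary = 0.921922
f_eutectic = 1 - 0.921922 = 0.07808


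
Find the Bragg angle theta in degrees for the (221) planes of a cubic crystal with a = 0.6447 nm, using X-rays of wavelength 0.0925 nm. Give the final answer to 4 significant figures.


d = a / sqrt(h^2+k^2+l^2)
d = 0.6447 / sqrt(9) = 0.2149 nm
lambda = 2*d*sin(theta)  =>  sin(theta) = lambda / (2*d)
sin(theta) = 0.0925 / (2 * 0.2149) = 0.215216
theta = 12.43 deg


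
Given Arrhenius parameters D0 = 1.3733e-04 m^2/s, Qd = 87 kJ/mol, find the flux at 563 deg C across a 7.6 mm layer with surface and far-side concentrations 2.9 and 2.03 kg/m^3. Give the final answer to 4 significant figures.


Step 1: D = D0 * exp(-Qd/(R*T))
T = 563 + 273.15 = 836.15 K
D = 1.3733e-04 * exp(-87e3 / (8.314 * 836.15)) = 5.04246e-10 m^2/s
Step 2: J = D * (C1 - C2) / dx
J = 5.04246e-10 * (2.9 - 2.03) / 7.6e-03
J = 5.772e-08 kg/(m^2*s)


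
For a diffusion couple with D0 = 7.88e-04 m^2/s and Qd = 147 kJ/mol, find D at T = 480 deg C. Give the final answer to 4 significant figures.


D = D0 * exp(-Qd / (R*T))
T = 753.15 K
D = 7.88e-04 * exp(-147e3 / (8.314 * 753.15))
D = 5.023e-14 m^2/s


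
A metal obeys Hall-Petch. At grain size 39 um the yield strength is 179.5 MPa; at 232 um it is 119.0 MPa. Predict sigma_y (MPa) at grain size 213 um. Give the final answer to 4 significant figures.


sigma_y = sigma0 + k / sqrt(d)
1/sqrt(d1) = 1/sqrt(3.9e-05) = 160.128;  1/sqrt(d2) = 65.6532
k = (sigma1 - sigma2) / (1/sqrt(d1) - 1/sqrt(d2)) = (179.5 - 119.0) / (160.128 - 65.6532) = 0.640381 MPa*m^0.5
sigma0 = sigma1 - k/sqrt(d1) = 179.5 - 0.640381*160.128 = 76.9569 MPa
sigma_y(d3) = 76.9569 + 0.640381 / sqrt(2.13e-04) = 120.8 MPa


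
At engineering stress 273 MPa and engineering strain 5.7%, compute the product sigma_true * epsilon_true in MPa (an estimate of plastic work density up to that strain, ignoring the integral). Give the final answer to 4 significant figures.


sigma_true = sigma_eng * (1 + epsilon_eng)
sigma_true = 273 * (1 + 0.057) = 288.561 MPa
epsilon_true = ln(1 + epsilon_eng)
epsilon_true = ln(1 + 0.057) = 0.0554347
sigma_true * epsilon_true = 288.561 * 0.0554347 = 16 MPa


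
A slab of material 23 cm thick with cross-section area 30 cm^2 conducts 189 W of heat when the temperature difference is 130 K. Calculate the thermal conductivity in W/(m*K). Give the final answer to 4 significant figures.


k = Q*L / (A*dT)
L = 0.23 m, A = 3e-03 m^2
k = 189 * 0.23 / (3e-03 * 130)
k = 111.5 W/(m*K)


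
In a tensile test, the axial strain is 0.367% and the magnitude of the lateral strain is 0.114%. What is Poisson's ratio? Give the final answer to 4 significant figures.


nu = -epsilon_lat / epsilon_axial
Lateral strain is contraction (negative), so using magnitudes:
nu = 0.114 / 0.367
nu = 0.3106


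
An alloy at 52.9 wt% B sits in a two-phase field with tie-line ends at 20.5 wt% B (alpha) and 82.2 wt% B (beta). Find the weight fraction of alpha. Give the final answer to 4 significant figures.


f_alpha = (C_beta - C0) / (C_beta - C_alpha)
f_alpha = (82.2 - 52.9) / (82.2 - 20.5)
f_alpha = 0.4749


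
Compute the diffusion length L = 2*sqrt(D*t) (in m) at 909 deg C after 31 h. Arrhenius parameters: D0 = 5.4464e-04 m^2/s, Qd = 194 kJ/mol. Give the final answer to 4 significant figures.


Step 1: D = D0 * exp(-Qd/(R*T))
T = 1182.15 K
D = 5.4464e-04 * exp(-194e3 / (8.314 * 1182.15)) = 1.45777e-12 m^2/s
Step 2: L = 2*sqrt(D*t)
t = 31 h = 111600 s
L = 2*sqrt(1.45777e-12 * 111600) = 8.067e-04 m


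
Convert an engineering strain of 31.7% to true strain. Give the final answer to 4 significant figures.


epsilon_true = ln(1 + epsilon_eng)
epsilon_true = ln(1 + 0.317)
epsilon_true = 0.2754


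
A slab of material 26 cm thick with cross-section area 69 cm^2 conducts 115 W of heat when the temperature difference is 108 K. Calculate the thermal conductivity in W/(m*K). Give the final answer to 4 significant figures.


k = Q*L / (A*dT)
L = 0.26 m, A = 6.9e-03 m^2
k = 115 * 0.26 / (6.9e-03 * 108)
k = 40.12 W/(m*K)


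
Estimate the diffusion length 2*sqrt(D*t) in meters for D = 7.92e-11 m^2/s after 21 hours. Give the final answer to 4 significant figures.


t = 21 hr = 75600 s
Diffusion length = 2*sqrt(D*t)
= 2*sqrt(7.92e-11 * 75600)
= 4.894e-03 m


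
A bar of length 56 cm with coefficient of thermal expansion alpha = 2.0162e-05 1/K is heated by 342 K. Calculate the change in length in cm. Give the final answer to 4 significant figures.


dL = L0 * alpha * dT
dL = 56 * 2.0162e-05 * 342
dL = 0.3861 cm


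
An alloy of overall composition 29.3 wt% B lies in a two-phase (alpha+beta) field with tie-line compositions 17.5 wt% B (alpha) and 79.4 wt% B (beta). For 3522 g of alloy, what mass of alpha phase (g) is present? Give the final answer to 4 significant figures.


f_alpha = (C_beta - C0) / (C_beta - C_alpha)
f_alpha = (79.4 - 29.3) / (79.4 - 17.5) = 0.80937
m_alpha = f_alpha * m_total = 0.80937 * 3522 = 2851 g


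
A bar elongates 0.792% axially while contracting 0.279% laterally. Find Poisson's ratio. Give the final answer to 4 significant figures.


nu = -epsilon_lat / epsilon_axial
Lateral strain is contraction (negative), so using magnitudes:
nu = 0.279 / 0.792
nu = 0.3523


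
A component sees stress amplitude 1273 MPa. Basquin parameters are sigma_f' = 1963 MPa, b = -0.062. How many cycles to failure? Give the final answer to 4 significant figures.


sigma_a = sigma_f' * (2*Nf)^b
2*Nf = (sigma_a / sigma_f')^(1/b)
2*Nf = (1273 / 1963)^(1/-0.062)
2*Nf = 1080.79
Nf = 540.4 cycles


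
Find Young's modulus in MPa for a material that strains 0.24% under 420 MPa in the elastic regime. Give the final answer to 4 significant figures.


E = sigma / epsilon
epsilon = 0.24% = 2.4e-03
E = 420 / 2.4e-03
E = 175000 MPa


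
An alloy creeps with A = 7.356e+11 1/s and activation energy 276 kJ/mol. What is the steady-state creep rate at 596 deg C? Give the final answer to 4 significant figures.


rate = A * exp(-Q / (R*T))
T = 596 + 273.15 = 869.15 K
rate = 7.356e+11 * exp(-276e3 / (8.314 * 869.15))
rate = 1.9e-05 1/s


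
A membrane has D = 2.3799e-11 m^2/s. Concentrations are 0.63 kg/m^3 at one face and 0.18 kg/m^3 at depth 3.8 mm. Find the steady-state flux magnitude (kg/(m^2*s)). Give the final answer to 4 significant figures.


J = -D * (dC/dx) = D * (C1 - C2) / dx
J = 2.3799e-11 * (0.63 - 0.18) / 3.8e-03
J = 2.818e-09 kg/(m^2*s)


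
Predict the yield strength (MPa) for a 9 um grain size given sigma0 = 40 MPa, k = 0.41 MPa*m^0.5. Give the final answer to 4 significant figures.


sigma_y = sigma0 + k / sqrt(d)
d = 9 um = 9e-06 m
sigma_y = 40 + 0.41 / sqrt(9e-06)
sigma_y = 176.7 MPa


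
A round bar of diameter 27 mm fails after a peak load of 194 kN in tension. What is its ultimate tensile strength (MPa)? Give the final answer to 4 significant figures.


A0 = pi*(d/2)^2 = pi*(27/2)^2 = 572.555 mm^2
UTS = F_max / A0 = 194*1000 / 572.555
UTS = 338.8 MPa


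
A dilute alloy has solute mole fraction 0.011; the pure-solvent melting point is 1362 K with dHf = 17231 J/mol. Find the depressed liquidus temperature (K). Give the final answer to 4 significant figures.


dT = R*Tm^2*x / dHf
dT = 8.314 * 1362^2 * 0.011 / 17231
dT = 9.8457 K
T_new = 1362 - 9.8457 = 1352 K


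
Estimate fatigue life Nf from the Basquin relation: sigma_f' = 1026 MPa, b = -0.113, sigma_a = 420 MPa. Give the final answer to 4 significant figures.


sigma_a = sigma_f' * (2*Nf)^b
2*Nf = (sigma_a / sigma_f')^(1/b)
2*Nf = (420 / 1026)^(1/-0.113)
2*Nf = 2708.48
Nf = 1354 cycles


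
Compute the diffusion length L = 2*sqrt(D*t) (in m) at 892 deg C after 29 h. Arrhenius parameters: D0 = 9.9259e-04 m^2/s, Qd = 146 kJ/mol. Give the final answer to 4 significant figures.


Step 1: D = D0 * exp(-Qd/(R*T))
T = 1165.15 K
D = 9.9259e-04 * exp(-146e3 / (8.314 * 1165.15)) = 2.82639e-10 m^2/s
Step 2: L = 2*sqrt(D*t)
t = 29 h = 104400 s
L = 2*sqrt(2.82639e-10 * 104400) = 0.01086 m


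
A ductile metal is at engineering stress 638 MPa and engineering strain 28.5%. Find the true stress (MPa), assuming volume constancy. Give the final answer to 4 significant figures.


sigma_true = sigma_eng * (1 + epsilon_eng)
sigma_true = 638 * (1 + 0.285)
sigma_true = 819.8 MPa


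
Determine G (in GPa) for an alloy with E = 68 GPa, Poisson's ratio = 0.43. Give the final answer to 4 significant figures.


G = E / (2*(1+nu))
G = 68 / (2*(1+0.43))
G = 23.78 GPa


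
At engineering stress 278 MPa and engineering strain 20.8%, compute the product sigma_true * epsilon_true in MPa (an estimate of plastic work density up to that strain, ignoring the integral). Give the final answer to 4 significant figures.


sigma_true = sigma_eng * (1 + epsilon_eng)
sigma_true = 278 * (1 + 0.208) = 335.824 MPa
epsilon_true = ln(1 + epsilon_eng)
epsilon_true = ln(1 + 0.208) = 0.188966
sigma_true * epsilon_true = 335.824 * 0.188966 = 63.46 MPa


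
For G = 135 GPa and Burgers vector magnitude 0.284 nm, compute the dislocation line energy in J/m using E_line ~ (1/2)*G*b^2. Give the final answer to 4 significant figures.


E = G*b^2/2
b = 0.284 nm = 2.84e-10 m
G = 135 GPa = 1.35e+11 Pa
E = 0.5 * 1.35e+11 * (2.84e-10)^2
E = 5.444e-09 J/m


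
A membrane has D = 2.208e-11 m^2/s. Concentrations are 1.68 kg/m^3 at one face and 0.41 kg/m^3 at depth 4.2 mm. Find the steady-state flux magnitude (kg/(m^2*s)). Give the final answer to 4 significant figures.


J = -D * (dC/dx) = D * (C1 - C2) / dx
J = 2.208e-11 * (1.68 - 0.41) / 4.2e-03
J = 6.677e-09 kg/(m^2*s)


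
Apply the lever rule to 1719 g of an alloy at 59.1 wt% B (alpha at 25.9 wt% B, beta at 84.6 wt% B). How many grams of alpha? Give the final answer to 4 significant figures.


f_alpha = (C_beta - C0) / (C_beta - C_alpha)
f_alpha = (84.6 - 59.1) / (84.6 - 25.9) = 0.434412
m_alpha = f_alpha * m_total = 0.434412 * 1719 = 746.8 g


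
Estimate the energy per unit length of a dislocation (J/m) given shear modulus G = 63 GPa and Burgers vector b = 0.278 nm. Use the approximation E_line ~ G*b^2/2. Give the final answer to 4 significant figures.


E = G*b^2/2
b = 0.278 nm = 2.78e-10 m
G = 63 GPa = 6.3e+10 Pa
E = 0.5 * 6.3e+10 * (2.78e-10)^2
E = 2.434e-09 J/m


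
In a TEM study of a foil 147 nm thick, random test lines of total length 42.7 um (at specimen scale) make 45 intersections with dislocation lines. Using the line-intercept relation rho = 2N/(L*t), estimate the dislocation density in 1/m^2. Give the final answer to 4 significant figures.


rho = 2N / (L * t)
L = 42.7 um = 4.27e-05 m, t = 147 nm = 1.47e-07 m
rho = 2 * 45 / (4.27e-05 * 1.47e-07)
rho = 1.434e+13 1/m^2


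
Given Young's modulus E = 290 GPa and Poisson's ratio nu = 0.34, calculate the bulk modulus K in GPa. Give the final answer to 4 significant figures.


K = E / (3*(1-2*nu))
K = 290 / (3*(1-2*0.34))
K = 302.1 GPa


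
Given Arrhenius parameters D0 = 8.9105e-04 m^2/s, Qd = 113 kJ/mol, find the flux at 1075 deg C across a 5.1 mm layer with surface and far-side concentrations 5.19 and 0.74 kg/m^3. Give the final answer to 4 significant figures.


Step 1: D = D0 * exp(-Qd/(R*T))
T = 1075 + 273.15 = 1348.15 K
D = 8.9105e-04 * exp(-113e3 / (8.314 * 1348.15)) = 3.7283e-08 m^2/s
Step 2: J = D * (C1 - C2) / dx
J = 3.7283e-08 * (5.19 - 0.74) / 5.1e-03
J = 3.253e-05 kg/(m^2*s)


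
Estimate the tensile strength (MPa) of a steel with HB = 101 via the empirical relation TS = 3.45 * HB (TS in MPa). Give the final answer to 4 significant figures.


TS (MPa) = 3.45 * HB
TS = 3.45 * 101
TS = 348.5 MPa


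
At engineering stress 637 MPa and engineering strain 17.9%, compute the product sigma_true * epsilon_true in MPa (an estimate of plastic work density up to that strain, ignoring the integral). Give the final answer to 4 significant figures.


sigma_true = sigma_eng * (1 + epsilon_eng)
sigma_true = 637 * (1 + 0.179) = 751.023 MPa
epsilon_true = ln(1 + epsilon_eng)
epsilon_true = ln(1 + 0.179) = 0.164667
sigma_true * epsilon_true = 751.023 * 0.164667 = 123.7 MPa


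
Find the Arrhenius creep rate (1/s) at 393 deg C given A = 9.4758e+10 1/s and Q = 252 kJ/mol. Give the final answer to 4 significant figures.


rate = A * exp(-Q / (R*T))
T = 393 + 273.15 = 666.15 K
rate = 9.4758e+10 * exp(-252e3 / (8.314 * 666.15))
rate = 1.644e-09 1/s


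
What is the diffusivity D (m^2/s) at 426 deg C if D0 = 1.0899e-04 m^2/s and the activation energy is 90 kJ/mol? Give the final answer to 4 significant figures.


D = D0 * exp(-Qd / (R*T))
T = 699.15 K
D = 1.0899e-04 * exp(-90e3 / (8.314 * 699.15))
D = 2.056e-11 m^2/s


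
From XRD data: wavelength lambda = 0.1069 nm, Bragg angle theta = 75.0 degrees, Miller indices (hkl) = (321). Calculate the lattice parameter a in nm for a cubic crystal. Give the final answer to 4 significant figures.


d = lambda / (2*sin(theta))
d = 0.1069 / (2*sin(75.0 deg))
d = 0.0553355 nm
a = d * sqrt(h^2+k^2+l^2) = 0.0553355 * sqrt(14)
a = 0.207 nm


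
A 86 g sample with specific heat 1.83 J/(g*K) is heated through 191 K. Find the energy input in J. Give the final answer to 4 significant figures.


Q = m * cp * dT
Q = 86 * 1.83 * 191
Q = 30060 J


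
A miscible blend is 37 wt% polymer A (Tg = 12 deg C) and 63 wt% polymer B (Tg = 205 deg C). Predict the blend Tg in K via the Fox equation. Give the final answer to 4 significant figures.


1/Tg = w1/Tg1 + w2/Tg2 (in Kelvin)
Tg1 = 285.15 K, Tg2 = 478.15 K
1/Tg = 0.37/285.15 + 0.63/478.15
Tg = 382.4 K


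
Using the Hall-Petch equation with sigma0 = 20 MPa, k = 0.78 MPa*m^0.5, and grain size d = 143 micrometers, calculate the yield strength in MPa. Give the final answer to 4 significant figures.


sigma_y = sigma0 + k / sqrt(d)
d = 143 um = 1.43e-04 m
sigma_y = 20 + 0.78 / sqrt(1.43e-04)
sigma_y = 85.23 MPa


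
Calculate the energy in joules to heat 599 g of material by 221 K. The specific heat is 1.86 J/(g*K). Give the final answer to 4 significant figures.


Q = m * cp * dT
Q = 599 * 1.86 * 221
Q = 246200 J


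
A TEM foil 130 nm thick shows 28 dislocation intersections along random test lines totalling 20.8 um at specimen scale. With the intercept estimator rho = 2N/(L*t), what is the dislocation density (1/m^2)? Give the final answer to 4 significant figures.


rho = 2N / (L * t)
L = 20.8 um = 2.08e-05 m, t = 130 nm = 1.3e-07 m
rho = 2 * 28 / (2.08e-05 * 1.3e-07)
rho = 2.071e+13 1/m^2


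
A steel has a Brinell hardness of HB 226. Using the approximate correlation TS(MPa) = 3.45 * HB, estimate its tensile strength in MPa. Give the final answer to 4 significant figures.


TS (MPa) = 3.45 * HB
TS = 3.45 * 226
TS = 779.7 MPa


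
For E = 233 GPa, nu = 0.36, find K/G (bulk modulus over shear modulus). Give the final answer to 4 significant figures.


G = E / (2*(1+nu))
G = 233 / (2*(1+0.36)) = 85.6618 GPa
K = E / (3*(1-2*nu))
K = 233 / (3*(1-2*0.36)) = 277.381 GPa
K/G = 277.381 / 85.6618 = 3.238


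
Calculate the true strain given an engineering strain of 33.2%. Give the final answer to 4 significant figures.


epsilon_true = ln(1 + epsilon_eng)
epsilon_true = ln(1 + 0.332)
epsilon_true = 0.2867


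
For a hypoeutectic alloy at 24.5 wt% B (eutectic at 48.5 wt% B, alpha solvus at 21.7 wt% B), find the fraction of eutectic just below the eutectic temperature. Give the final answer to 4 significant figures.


f_primary = (C_e - C0) / (C_e - C_alpha_max)
f_primary = (48.5 - 24.5) / (48.5 - 21.7)
f_primary = 0.895522
f_eutectic = 1 - 0.895522 = 0.1045


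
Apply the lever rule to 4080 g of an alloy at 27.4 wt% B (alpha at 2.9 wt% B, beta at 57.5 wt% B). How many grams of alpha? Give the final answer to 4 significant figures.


f_alpha = (C_beta - C0) / (C_beta - C_alpha)
f_alpha = (57.5 - 27.4) / (57.5 - 2.9) = 0.551282
m_alpha = f_alpha * m_total = 0.551282 * 4080 = 2249 g


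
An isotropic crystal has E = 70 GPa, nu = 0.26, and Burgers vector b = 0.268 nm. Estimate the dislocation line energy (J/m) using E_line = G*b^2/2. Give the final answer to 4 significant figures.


Step 1: G = E / (2*(1+nu))
G = 70 / (2*(1+0.26)) = 27.7778 GPa = 2.77778e+10 Pa
Step 2: E_line = G*b^2/2
b = 0.268 nm = 2.68e-10 m
E_line = 0.5 * 2.77778e+10 * (2.68e-10)^2 = 9.976e-10 J/m


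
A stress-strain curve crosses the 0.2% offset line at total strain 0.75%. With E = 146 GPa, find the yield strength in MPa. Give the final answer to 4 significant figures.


Offset strain = 0.002
Elastic strain at yield = total_strain - offset = 7.5e-03 - 0.002 = 5.5e-03
sigma_y = E * elastic_strain = 146000 * 5.5e-03
sigma_y = 803 MPa


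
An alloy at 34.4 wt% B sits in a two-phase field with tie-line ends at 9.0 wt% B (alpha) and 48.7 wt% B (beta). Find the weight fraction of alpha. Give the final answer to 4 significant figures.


f_alpha = (C_beta - C0) / (C_beta - C_alpha)
f_alpha = (48.7 - 34.4) / (48.7 - 9.0)
f_alpha = 0.3602


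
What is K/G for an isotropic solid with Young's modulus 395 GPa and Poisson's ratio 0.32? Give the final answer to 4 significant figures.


G = E / (2*(1+nu))
G = 395 / (2*(1+0.32)) = 149.621 GPa
K = E / (3*(1-2*nu))
K = 395 / (3*(1-2*0.32)) = 365.741 GPa
K/G = 365.741 / 149.621 = 2.444


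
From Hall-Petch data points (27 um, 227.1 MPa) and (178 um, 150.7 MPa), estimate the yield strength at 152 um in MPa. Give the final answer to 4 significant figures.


sigma_y = sigma0 + k / sqrt(d)
1/sqrt(d1) = 1/sqrt(2.7e-05) = 192.45;  1/sqrt(d2) = 74.9532
k = (sigma1 - sigma2) / (1/sqrt(d1) - 1/sqrt(d2)) = (227.1 - 150.7) / (192.45 - 74.9532) = 0.65023 MPa*m^0.5
sigma0 = sigma1 - k/sqrt(d1) = 227.1 - 0.65023*192.45 = 101.963 MPa
sigma_y(d3) = 101.963 + 0.65023 / sqrt(1.52e-04) = 154.7 MPa


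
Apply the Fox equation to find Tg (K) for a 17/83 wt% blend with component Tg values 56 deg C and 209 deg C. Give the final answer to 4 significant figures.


1/Tg = w1/Tg1 + w2/Tg2 (in Kelvin)
Tg1 = 329.15 K, Tg2 = 482.15 K
1/Tg = 0.17/329.15 + 0.83/482.15
Tg = 446.8 K


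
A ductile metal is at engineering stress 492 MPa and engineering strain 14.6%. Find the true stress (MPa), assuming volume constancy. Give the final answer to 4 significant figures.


sigma_true = sigma_eng * (1 + epsilon_eng)
sigma_true = 492 * (1 + 0.146)
sigma_true = 563.8 MPa


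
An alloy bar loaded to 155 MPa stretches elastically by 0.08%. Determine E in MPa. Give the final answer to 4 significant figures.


E = sigma / epsilon
epsilon = 0.08% = 8e-04
E = 155 / 8e-04
E = 193800 MPa


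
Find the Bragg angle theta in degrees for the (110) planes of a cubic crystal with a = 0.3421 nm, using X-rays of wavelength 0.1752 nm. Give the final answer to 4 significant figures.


d = a / sqrt(h^2+k^2+l^2)
d = 0.3421 / sqrt(2) = 0.241901 nm
lambda = 2*d*sin(theta)  =>  sin(theta) = lambda / (2*d)
sin(theta) = 0.1752 / (2 * 0.241901) = 0.362131
theta = 21.23 deg


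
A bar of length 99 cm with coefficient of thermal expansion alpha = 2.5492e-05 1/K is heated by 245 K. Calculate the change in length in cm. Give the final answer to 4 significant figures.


dL = L0 * alpha * dT
dL = 99 * 2.5492e-05 * 245
dL = 0.6183 cm


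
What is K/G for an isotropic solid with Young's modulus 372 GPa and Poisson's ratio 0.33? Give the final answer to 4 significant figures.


G = E / (2*(1+nu))
G = 372 / (2*(1+0.33)) = 139.85 GPa
K = E / (3*(1-2*nu))
K = 372 / (3*(1-2*0.33)) = 364.706 GPa
K/G = 364.706 / 139.85 = 2.608


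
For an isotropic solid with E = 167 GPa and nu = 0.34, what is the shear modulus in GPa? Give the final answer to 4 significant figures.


G = E / (2*(1+nu))
G = 167 / (2*(1+0.34))
G = 62.31 GPa


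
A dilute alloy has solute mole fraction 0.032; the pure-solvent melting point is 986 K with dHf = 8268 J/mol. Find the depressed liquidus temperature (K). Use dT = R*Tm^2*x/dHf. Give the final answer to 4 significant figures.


dT = R*Tm^2*x / dHf
dT = 8.314 * 986^2 * 0.032 / 8268
dT = 31.2834 K
T_new = 986 - 31.2834 = 954.7 K


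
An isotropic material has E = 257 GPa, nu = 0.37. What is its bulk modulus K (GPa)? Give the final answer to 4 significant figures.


K = E / (3*(1-2*nu))
K = 257 / (3*(1-2*0.37))
K = 329.5 GPa


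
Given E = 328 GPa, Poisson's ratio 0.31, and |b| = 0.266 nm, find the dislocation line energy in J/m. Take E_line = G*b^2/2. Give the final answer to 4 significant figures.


Step 1: G = E / (2*(1+nu))
G = 328 / (2*(1+0.31)) = 125.191 GPa = 1.25191e+11 Pa
Step 2: E_line = G*b^2/2
b = 0.266 nm = 2.66e-10 m
E_line = 0.5 * 1.25191e+11 * (2.66e-10)^2 = 4.429e-09 J/m


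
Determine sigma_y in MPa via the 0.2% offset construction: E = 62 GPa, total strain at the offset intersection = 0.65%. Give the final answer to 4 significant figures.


Offset strain = 0.002
Elastic strain at yield = total_strain - offset = 6.5e-03 - 0.002 = 4.5e-03
sigma_y = E * elastic_strain = 62000 * 4.5e-03
sigma_y = 279 MPa


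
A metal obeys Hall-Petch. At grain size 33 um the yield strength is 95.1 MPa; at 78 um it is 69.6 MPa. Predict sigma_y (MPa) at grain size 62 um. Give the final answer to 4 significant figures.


sigma_y = sigma0 + k / sqrt(d)
1/sqrt(d1) = 1/sqrt(3.3e-05) = 174.078;  1/sqrt(d2) = 113.228
k = (sigma1 - sigma2) / (1/sqrt(d1) - 1/sqrt(d2)) = (95.1 - 69.6) / (174.078 - 113.228) = 0.419064 MPa*m^0.5
sigma0 = sigma1 - k/sqrt(d1) = 95.1 - 0.419064*174.078 = 22.1504 MPa
sigma_y(d3) = 22.1504 + 0.419064 / sqrt(6.2e-05) = 75.37 MPa


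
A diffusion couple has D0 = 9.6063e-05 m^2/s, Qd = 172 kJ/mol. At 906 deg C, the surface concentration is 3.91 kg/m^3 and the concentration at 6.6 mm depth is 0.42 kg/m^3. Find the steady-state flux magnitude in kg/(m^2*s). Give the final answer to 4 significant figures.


Step 1: D = D0 * exp(-Qd/(R*T))
T = 906 + 273.15 = 1179.15 K
D = 9.6063e-05 * exp(-172e3 / (8.314 * 1179.15)) = 2.30637e-12 m^2/s
Step 2: J = D * (C1 - C2) / dx
J = 2.30637e-12 * (3.91 - 0.42) / 6.6e-03
J = 1.22e-09 kg/(m^2*s)


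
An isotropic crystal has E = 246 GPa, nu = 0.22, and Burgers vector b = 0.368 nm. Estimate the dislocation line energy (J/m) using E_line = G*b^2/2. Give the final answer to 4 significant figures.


Step 1: G = E / (2*(1+nu))
G = 246 / (2*(1+0.22)) = 100.82 GPa = 1.0082e+11 Pa
Step 2: E_line = G*b^2/2
b = 0.368 nm = 3.68e-10 m
E_line = 0.5 * 1.0082e+11 * (3.68e-10)^2 = 6.827e-09 J/m


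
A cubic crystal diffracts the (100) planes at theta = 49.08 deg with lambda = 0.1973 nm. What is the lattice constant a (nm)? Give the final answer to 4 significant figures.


d = lambda / (2*sin(theta))
d = 0.1973 / (2*sin(49.08 deg))
d = 0.130554 nm
a = d * sqrt(h^2+k^2+l^2) = 0.130554 * sqrt(1)
a = 0.1306 nm


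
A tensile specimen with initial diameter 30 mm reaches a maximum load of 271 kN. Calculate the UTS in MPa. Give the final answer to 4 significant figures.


A0 = pi*(d/2)^2 = pi*(30/2)^2 = 706.858 mm^2
UTS = F_max / A0 = 271*1000 / 706.858
UTS = 383.4 MPa


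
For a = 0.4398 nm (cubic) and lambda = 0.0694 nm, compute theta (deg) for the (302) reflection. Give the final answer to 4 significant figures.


d = a / sqrt(h^2+k^2+l^2)
d = 0.4398 / sqrt(13) = 0.121979 nm
lambda = 2*d*sin(theta)  =>  sin(theta) = lambda / (2*d)
sin(theta) = 0.0694 / (2 * 0.121979) = 0.284476
theta = 16.53 deg


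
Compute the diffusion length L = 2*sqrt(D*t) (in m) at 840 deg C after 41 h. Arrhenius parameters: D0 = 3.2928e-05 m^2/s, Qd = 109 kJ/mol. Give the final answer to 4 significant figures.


Step 1: D = D0 * exp(-Qd/(R*T))
T = 1113.15 K
D = 3.2928e-05 * exp(-109e3 / (8.314 * 1113.15)) = 2.52667e-10 m^2/s
Step 2: L = 2*sqrt(D*t)
t = 41 h = 147600 s
L = 2*sqrt(2.52667e-10 * 147600) = 0.01221 m


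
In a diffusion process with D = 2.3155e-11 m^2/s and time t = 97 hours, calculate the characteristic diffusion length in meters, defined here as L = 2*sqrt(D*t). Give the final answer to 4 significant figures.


t = 97 hr = 349200 s
Diffusion length = 2*sqrt(D*t)
= 2*sqrt(2.3155e-11 * 349200)
= 5.687e-03 m


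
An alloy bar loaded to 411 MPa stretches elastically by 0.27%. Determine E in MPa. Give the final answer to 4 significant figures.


E = sigma / epsilon
epsilon = 0.27% = 2.7e-03
E = 411 / 2.7e-03
E = 152200 MPa


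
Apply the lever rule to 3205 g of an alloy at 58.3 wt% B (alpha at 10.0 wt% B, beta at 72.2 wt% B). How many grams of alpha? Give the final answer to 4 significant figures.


f_alpha = (C_beta - C0) / (C_beta - C_alpha)
f_alpha = (72.2 - 58.3) / (72.2 - 10.0) = 0.223473
m_alpha = f_alpha * m_total = 0.223473 * 3205 = 716.2 g


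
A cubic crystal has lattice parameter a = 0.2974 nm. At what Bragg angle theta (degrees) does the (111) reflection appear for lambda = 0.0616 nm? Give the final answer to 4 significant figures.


d = a / sqrt(h^2+k^2+l^2)
d = 0.2974 / sqrt(3) = 0.171704 nm
lambda = 2*d*sin(theta)  =>  sin(theta) = lambda / (2*d)
sin(theta) = 0.0616 / (2 * 0.171704) = 0.179378
theta = 10.33 deg


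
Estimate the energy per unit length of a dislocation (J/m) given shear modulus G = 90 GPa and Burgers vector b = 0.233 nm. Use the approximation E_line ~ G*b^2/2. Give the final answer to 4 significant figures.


E = G*b^2/2
b = 0.233 nm = 2.33e-10 m
G = 90 GPa = 9e+10 Pa
E = 0.5 * 9e+10 * (2.33e-10)^2
E = 2.443e-09 J/m


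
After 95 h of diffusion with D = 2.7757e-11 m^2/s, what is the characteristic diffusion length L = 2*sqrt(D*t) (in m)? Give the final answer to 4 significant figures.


t = 95 hr = 342000 s
Diffusion length = 2*sqrt(D*t)
= 2*sqrt(2.7757e-11 * 342000)
= 6.162e-03 m


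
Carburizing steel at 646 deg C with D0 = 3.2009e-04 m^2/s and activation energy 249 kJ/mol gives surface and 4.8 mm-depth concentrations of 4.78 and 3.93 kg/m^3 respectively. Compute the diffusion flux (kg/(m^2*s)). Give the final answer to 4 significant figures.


Step 1: D = D0 * exp(-Qd/(R*T))
T = 646 + 273.15 = 919.15 K
D = 3.2009e-04 * exp(-249e3 / (8.314 * 919.15)) = 2.26083e-18 m^2/s
Step 2: J = D * (C1 - C2) / dx
J = 2.26083e-18 * (4.78 - 3.93) / 4.8e-03
J = 4.004e-16 kg/(m^2*s)


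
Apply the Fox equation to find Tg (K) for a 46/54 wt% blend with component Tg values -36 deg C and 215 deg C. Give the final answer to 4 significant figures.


1/Tg = w1/Tg1 + w2/Tg2 (in Kelvin)
Tg1 = 237.15 K, Tg2 = 488.15 K
1/Tg = 0.46/237.15 + 0.54/488.15
Tg = 328.3 K


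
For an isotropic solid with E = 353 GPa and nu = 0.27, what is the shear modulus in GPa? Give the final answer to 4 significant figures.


G = E / (2*(1+nu))
G = 353 / (2*(1+0.27))
G = 139 GPa


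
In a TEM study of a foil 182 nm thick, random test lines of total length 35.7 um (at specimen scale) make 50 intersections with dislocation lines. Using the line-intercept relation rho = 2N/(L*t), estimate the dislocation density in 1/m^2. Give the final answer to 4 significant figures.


rho = 2N / (L * t)
L = 35.7 um = 3.57e-05 m, t = 182 nm = 1.82e-07 m
rho = 2 * 50 / (3.57e-05 * 1.82e-07)
rho = 1.539e+13 1/m^2


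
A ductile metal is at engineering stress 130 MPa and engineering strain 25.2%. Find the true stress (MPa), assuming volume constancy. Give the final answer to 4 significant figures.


sigma_true = sigma_eng * (1 + epsilon_eng)
sigma_true = 130 * (1 + 0.252)
sigma_true = 162.8 MPa


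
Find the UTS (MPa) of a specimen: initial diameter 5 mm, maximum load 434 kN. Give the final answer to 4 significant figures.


A0 = pi*(d/2)^2 = pi*(5/2)^2 = 19.635 mm^2
UTS = F_max / A0 = 434*1000 / 19.635
UTS = 22100 MPa


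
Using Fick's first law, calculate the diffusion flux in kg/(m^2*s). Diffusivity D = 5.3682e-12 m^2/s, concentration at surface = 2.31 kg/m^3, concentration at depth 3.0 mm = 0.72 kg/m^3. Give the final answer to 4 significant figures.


J = -D * (dC/dx) = D * (C1 - C2) / dx
J = 5.3682e-12 * (2.31 - 0.72) / 3e-03
J = 2.845e-09 kg/(m^2*s)


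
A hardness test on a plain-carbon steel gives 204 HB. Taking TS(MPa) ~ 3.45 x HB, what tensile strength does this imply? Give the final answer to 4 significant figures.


TS (MPa) = 3.45 * HB
TS = 3.45 * 204
TS = 703.8 MPa


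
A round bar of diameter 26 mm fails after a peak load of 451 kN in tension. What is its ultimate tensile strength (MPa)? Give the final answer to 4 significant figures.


A0 = pi*(d/2)^2 = pi*(26/2)^2 = 530.929 mm^2
UTS = F_max / A0 = 451*1000 / 530.929
UTS = 849.5 MPa


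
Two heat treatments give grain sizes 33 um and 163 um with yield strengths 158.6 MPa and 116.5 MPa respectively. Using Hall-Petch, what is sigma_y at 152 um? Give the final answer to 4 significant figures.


sigma_y = sigma0 + k / sqrt(d)
1/sqrt(d1) = 1/sqrt(3.3e-05) = 174.078;  1/sqrt(d2) = 78.326
k = (sigma1 - sigma2) / (1/sqrt(d1) - 1/sqrt(d2)) = (158.6 - 116.5) / (174.078 - 78.326) = 0.439679 MPa*m^0.5
sigma0 = sigma1 - k/sqrt(d1) = 158.6 - 0.439679*174.078 = 82.0617 MPa
sigma_y(d3) = 82.0617 + 0.439679 / sqrt(1.52e-04) = 117.7 MPa


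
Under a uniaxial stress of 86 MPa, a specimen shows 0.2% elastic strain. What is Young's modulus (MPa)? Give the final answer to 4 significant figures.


E = sigma / epsilon
epsilon = 0.2% = 2e-03
E = 86 / 2e-03
E = 43000 MPa


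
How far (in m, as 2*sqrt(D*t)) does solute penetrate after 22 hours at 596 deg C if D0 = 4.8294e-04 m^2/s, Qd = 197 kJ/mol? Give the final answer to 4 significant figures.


Step 1: D = D0 * exp(-Qd/(R*T))
T = 869.15 K
D = 4.8294e-04 * exp(-197e3 / (8.314 * 869.15)) = 6.9832e-16 m^2/s
Step 2: L = 2*sqrt(D*t)
t = 22 h = 79200 s
L = 2*sqrt(6.9832e-16 * 79200) = 1.487e-05 m


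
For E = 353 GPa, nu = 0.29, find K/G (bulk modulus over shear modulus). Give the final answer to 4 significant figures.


G = E / (2*(1+nu))
G = 353 / (2*(1+0.29)) = 136.822 GPa
K = E / (3*(1-2*nu))
K = 353 / (3*(1-2*0.29)) = 280.159 GPa
K/G = 280.159 / 136.822 = 2.048


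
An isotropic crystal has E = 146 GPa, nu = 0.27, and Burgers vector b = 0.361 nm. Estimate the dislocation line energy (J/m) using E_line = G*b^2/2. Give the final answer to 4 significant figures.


Step 1: G = E / (2*(1+nu))
G = 146 / (2*(1+0.27)) = 57.4803 GPa = 5.74803e+10 Pa
Step 2: E_line = G*b^2/2
b = 0.361 nm = 3.61e-10 m
E_line = 0.5 * 5.74803e+10 * (3.61e-10)^2 = 3.745e-09 J/m


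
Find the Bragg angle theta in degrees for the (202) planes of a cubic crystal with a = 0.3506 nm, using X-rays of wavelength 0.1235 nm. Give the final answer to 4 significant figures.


d = a / sqrt(h^2+k^2+l^2)
d = 0.3506 / sqrt(8) = 0.123956 nm
lambda = 2*d*sin(theta)  =>  sin(theta) = lambda / (2*d)
sin(theta) = 0.1235 / (2 * 0.123956) = 0.498161
theta = 29.88 deg


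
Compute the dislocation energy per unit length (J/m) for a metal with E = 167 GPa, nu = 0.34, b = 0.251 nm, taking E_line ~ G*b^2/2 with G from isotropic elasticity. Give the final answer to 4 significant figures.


Step 1: G = E / (2*(1+nu))
G = 167 / (2*(1+0.34)) = 62.3134 GPa = 6.23134e+10 Pa
Step 2: E_line = G*b^2/2
b = 0.251 nm = 2.51e-10 m
E_line = 0.5 * 6.23134e+10 * (2.51e-10)^2 = 1.963e-09 J/m


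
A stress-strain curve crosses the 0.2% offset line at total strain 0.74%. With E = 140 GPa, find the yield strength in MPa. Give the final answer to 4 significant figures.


Offset strain = 0.002
Elastic strain at yield = total_strain - offset = 7.4e-03 - 0.002 = 5.4e-03
sigma_y = E * elastic_strain = 140000 * 5.4e-03
sigma_y = 756 MPa


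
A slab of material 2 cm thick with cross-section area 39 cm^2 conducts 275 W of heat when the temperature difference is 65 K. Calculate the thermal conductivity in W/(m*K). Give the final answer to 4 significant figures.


k = Q*L / (A*dT)
L = 0.02 m, A = 3.9e-03 m^2
k = 275 * 0.02 / (3.9e-03 * 65)
k = 21.7 W/(m*K)
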